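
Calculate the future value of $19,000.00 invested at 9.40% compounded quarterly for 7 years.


Compound interest formula: A = P(1 + r/n)^(nt)
A = $19,000.00 × (1 + 0.094/4)^(4 × 7)
Growth factor: (1 + 0.094/4)^28 = 1.916283
A = $19,000.00 × 1.916283
A = $36,409.38

A = P(1 + r/n)^(nt) = $36,409.38


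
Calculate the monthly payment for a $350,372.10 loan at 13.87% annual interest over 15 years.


Loan payment formula: PMT = PV × r / (1 − (1 + r)^(−n))
Monthly rate r = 0.1387/12 ≈ 0.01155833, n = 180 months
Denominator: 1 − (1 + 0.1387/12)^(−180) = 0.873633
PMT = $350,372.10 × (0.1387/12) / 0.873633
PMT = $4,635.49 per month

PMT = PV × r / (1-(1+r)^(-n)) = $4,635.49/month


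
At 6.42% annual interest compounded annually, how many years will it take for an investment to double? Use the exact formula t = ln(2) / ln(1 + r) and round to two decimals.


Doubling condition: (1 + r)^t = 2
Take ln of both sides: t × ln(1 + r) = ln(2)
t = ln(2) / ln(1 + r)
t = 0.693147 / 0.062223
t = 11.14

t = ln(2) / ln(1 + r) = 11.14 years


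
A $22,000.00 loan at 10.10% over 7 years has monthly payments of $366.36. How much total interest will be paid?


Total paid over the life of the loan = PMT × n.
Total paid = $366.36 × 84 = $30,774.24
Total interest = total paid − principal = $30,774.24 − $22,000.00 = $8,774.24

Total interest = (PMT × n) - PV = $8,774.24


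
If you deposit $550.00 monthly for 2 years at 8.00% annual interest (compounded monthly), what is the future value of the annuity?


Future value of an ordinary annuity: FV = PMT × ((1 + r)^n − 1) / r
Monthly rate r = 0.08/12 ≈ 0.00666667, n = 24
FV = $550.00 × ((1 + 0.08/12)^24 − 1) / (0.08/12)
FV = $550.00 × 25.933190
FV = $14,263.25

FV = PMT × ((1+r)^n - 1)/r = $14,263.25


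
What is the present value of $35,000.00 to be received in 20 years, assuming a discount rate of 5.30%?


Present value formula: PV = FV / (1 + r)^t
PV = $35,000.00 / (1 + 0.053)^20
PV = $35,000.00 / 2.809101
PV = $12,459.50

PV = FV / (1 + r)^t = $12,459.50


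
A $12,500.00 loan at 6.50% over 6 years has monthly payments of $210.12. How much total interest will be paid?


Total paid over the life of the loan = PMT × n.
Total paid = $210.12 × 72 = $15,128.64
Total interest = total paid − principal = $15,128.64 − $12,500.00 = $2,628.64

Total interest = (PMT × n) - PV = $2,628.64


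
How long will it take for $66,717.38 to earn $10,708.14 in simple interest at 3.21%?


Rearrange the simple interest formula for t:
I = P × r × t  ⇒  t = I / (P × r)
t = $10,708.14 / ($66,717.38 × 0.0321)
t = 5

t = I/(P×r) = 5 years


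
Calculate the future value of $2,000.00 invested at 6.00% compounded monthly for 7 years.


Compound interest formula: A = P(1 + r/n)^(nt)
A = $2,000.00 × (1 + 0.06/12)^(12 × 7)
Growth factor: (1 + 0.06/12)^84 = 1.520370
A = $2,000.00 × 1.520370
A = $3,040.74

A = P(1 + r/n)^(nt) = $3,040.74


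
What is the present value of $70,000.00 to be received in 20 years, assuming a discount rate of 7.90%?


Present value formula: PV = FV / (1 + r)^t
PV = $70,000.00 / (1 + 0.079)^20
PV = $70,000.00 / 4.5753982
PV = $15,299.21

PV = FV / (1 + r)^t = $15,299.21


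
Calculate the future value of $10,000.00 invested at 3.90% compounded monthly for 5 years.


Compound interest formula: A = P(1 + r/n)^(nt)
A = $10,000.00 × (1 + 0.039/12)^(12 × 5)
Growth factor: (1 + 0.039/12)^60 = 1.214927
A = $10,000.00 × 1.214927
A = $12,149.27

A = P(1 + r/n)^(nt) = $12,149.27


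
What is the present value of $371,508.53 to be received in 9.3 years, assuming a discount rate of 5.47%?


Present value formula: PV = FV / (1 + r)^t
PV = $371,508.53 / (1 + 0.0547)^9.3
PV = $371,508.53 / 1.64096455
PV = $226,396.44

PV = FV / (1 + r)^t = $226,396.44


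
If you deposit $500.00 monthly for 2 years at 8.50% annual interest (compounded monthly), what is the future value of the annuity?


Future value of an ordinary annuity: FV = PMT × ((1 + r)^n − 1) / r
Monthly rate r = 0.085/12 ≈ 0.00708333, n = 24
FV = $500.00 × ((1 + 0.085/12)^24 − 1) / (0.085/12)
FV = $500.00 × 26.060437
FV = $13,030.22

FV = PMT × ((1+r)^n - 1)/r = $13,030.22


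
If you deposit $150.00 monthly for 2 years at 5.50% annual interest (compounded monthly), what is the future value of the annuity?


Future value of an ordinary annuity: FV = PMT × ((1 + r)^n − 1) / r
Monthly rate r = 0.055/12 ≈ 0.00458333, n = 24
FV = $150.00 × ((1 + 0.055/12)^24 − 1) / (0.055/12)
FV = $150.00 × 25.308560
FV = $3,796.28

FV = PMT × ((1+r)^n - 1)/r = $3,796.28


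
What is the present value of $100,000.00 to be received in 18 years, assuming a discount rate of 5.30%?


Present value formula: PV = FV / (1 + r)^t
PV = $100,000.00 / (1 + 0.053)^18
PV = $100,000.00 / 2.533440
PV = $39,472.02

PV = FV / (1 + r)^t = $39,472.02


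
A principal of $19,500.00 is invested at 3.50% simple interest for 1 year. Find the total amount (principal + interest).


Total amount formula: A = P(1 + rt) = P + P·r·t
Interest: I = P × r × t = $19,500.00 × 0.035 × 1 = $682.50
A = P + I = $19,500.00 + $682.50 = $20,182.50

A = P + I = P(1 + rt) = $20,182.50


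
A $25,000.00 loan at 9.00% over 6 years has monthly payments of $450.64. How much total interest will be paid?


Total paid over the life of the loan = PMT × n.
Total paid = $450.64 × 72 = $32,446.08
Total interest = total paid − principal = $32,446.08 − $25,000.00 = $7,446.08

Total interest = (PMT × n) - PV = $7,446.08


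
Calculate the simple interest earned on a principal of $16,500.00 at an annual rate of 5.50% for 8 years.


Simple interest formula: I = P × r × t
I = $16,500.00 × 0.055 × 8
I = $7,260.00

I = P × r × t = $7,260.00


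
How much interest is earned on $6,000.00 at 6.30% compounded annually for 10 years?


Compound interest earned = final amount − principal.
A = P(1 + r/n)^(nt) = $6,000.00 × (1 + 0.063/1)^(1 × 10) = $11,053.09
Interest = A − P = $11,053.09 − $6,000.00 = $5,053.09

Interest = A - P = $5,053.09


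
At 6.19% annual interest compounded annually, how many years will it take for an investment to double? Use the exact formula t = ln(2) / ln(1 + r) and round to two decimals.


Doubling condition: (1 + r)^t = 2
Take ln of both sides: t × ln(1 + r) = ln(2)
t = ln(2) / ln(1 + r)
t = 0.693147 / 0.060060
t = 11.54

t = ln(2) / ln(1 + r) = 11.54 years


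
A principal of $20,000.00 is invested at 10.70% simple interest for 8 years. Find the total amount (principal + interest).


Total amount formula: A = P(1 + rt) = P + P·r·t
Interest: I = P × r × t = $20,000.00 × 0.107 × 8 = $17,120.00
A = P + I = $20,000.00 + $17,120.00 = $37,120.00

A = P + I = P(1 + rt) = $37,120.00


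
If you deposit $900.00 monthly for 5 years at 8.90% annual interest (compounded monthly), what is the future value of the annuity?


Future value of an ordinary annuity: FV = PMT × ((1 + r)^n − 1) / r
Monthly rate r = 0.089/12 ≈ 0.00741667, n = 60
FV = $900.00 × ((1 + 0.089/12)^60 − 1) / (0.089/12)
FV = $900.00 × 75.226494
FV = $67,703.84

FV = PMT × ((1+r)^n - 1)/r = $67,703.84


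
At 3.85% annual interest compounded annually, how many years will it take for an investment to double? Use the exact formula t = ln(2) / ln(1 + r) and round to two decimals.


Doubling condition: (1 + r)^t = 2
Take ln of both sides: t × ln(1 + r) = ln(2)
t = ln(2) / ln(1 + r)
t = 0.693147 / 0.037777
t = 18.35

t = ln(2) / ln(1 + r) = 18.35 years


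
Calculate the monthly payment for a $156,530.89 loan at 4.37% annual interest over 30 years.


Loan payment formula: PMT = PV × r / (1 − (1 + r)^(−n))
Monthly rate r = 0.0437/12 ≈ 0.00364167, n = 360 months
Denominator: 1 − (1 + 0.0437/12)^(−360) = 0.729807
PMT = $156,530.89 × (0.0437/12) / 0.729807
PMT = $781.07 per month

PMT = PV × r / (1-(1+r)^(-n)) = $781.07/month


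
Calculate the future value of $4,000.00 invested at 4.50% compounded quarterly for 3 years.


Compound interest formula: A = P(1 + r/n)^(nt)
A = $4,000.00 × (1 + 0.045/4)^(4 × 3)
Growth factor: (1 + 0.045/4)^12 = 1.143674
A = $4,000.00 × 1.143674
A = $4,574.70

A = P(1 + r/n)^(nt) = $4,574.70


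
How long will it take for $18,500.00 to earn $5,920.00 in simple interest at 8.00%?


Rearrange the simple interest formula for t:
I = P × r × t  ⇒  t = I / (P × r)
t = $5,920.00 / ($18,500.00 × 0.08)
t = 4

t = I/(P×r) = 4 years


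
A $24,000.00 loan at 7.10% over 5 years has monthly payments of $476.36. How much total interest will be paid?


Total paid over the life of the loan = PMT × n.
Total paid = $476.36 × 60 = $28,581.60
Total interest = total paid − principal = $28,581.60 − $24,000.00 = $4,581.60

Total interest = (PMT × n) - PV = $4,581.60


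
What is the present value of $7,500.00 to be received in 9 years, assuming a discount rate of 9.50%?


Present value formula: PV = FV / (1 + r)^t
PV = $7,500.00 / (1 + 0.095)^9
PV = $7,500.00 / 2.263222
PV = $3,313.86

PV = FV / (1 + r)^t = $3,313.86


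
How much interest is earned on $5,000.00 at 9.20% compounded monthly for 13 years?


Compound interest earned = final amount − principal.
A = P(1 + r/n)^(nt) = $5,000.00 × (1 + 0.092/12)^(12 × 13) = $16,459.07
Interest = A − P = $16,459.07 − $5,000.00 = $11,459.07

Interest = A - P = $11,459.07


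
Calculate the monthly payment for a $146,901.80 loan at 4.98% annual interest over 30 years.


Loan payment formula: PMT = PV × r / (1 − (1 + r)^(−n))
Monthly rate r = 0.0498/12 = 0.00415, n = 360 months
Denominator: 1 − (1 + 0.0498/12)^(−360) = 0.774832
PMT = $146,901.80 × (0.0498/12) / 0.774832
PMT = $786.81 per month

PMT = PV × r / (1-(1+r)^(-n)) = $786.81/month


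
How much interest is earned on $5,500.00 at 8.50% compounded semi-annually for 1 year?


Compound interest earned = final amount − principal.
A = P(1 + r/n)^(nt) = $5,500.00 × (1 + 0.085/2)^(2 × 1) = $5,977.43
Interest = A − P = $5,977.43 − $5,500.00 = $477.43

Interest = A - P = $477.43


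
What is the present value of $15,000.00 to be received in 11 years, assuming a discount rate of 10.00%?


Present value formula: PV = FV / (1 + r)^t
PV = $15,000.00 / (1 + 0.1)^11
PV = $15,000.00 / 2.853117
PV = $5,257.41

PV = FV / (1 + r)^t = $5,257.41


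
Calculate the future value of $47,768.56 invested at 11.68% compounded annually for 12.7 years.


Compound interest formula: A = P(1 + r/n)^(nt)
A = $47,768.56 × (1 + 0.1168/1)^(1 × 12.7)
Growth factor: (1 + 0.1168/1)^12.7 = 4.0671262
A = $47,768.56 × 4.0671262
A = $194,280.76

A = P(1 + r/n)^(nt) = $194,280.76


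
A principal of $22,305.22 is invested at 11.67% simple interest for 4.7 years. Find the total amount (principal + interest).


Total amount formula: A = P(1 + rt) = P + P·r·t
Interest: I = P × r × t = $22,305.22 × 0.1167 × 4.7 = $12,234.19
A = P + I = $22,305.22 + $12,234.19 = $34,539.41

A = P + I = P(1 + rt) = $34,539.41


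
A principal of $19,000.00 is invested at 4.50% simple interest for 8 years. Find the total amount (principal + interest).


Total amount formula: A = P(1 + rt) = P + P·r·t
Interest: I = P × r × t = $19,000.00 × 0.045 × 8 = $6,840.00
A = P + I = $19,000.00 + $6,840.00 = $25,840.00

A = P + I = P(1 + rt) = $25,840.00


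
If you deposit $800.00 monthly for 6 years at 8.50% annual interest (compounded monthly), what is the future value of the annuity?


Future value of an ordinary annuity: FV = PMT × ((1 + r)^n − 1) / r
Monthly rate r = 0.085/12 ≈ 0.00708333, n = 72
FV = $800.00 × ((1 + 0.085/12)^72 − 1) / (0.085/12)
FV = $800.00 × 93.501188
FV = $74,800.95

FV = PMT × ((1+r)^n - 1)/r = $74,800.95


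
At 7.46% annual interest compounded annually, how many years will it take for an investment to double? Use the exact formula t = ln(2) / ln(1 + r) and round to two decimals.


Doubling condition: (1 + r)^t = 2
Take ln of both sides: t × ln(1 + r) = ln(2)
t = ln(2) / ln(1 + r)
t = 0.693147 / 0.071948
t = 9.63

t = ln(2) / ln(1 + r) = 9.63 years


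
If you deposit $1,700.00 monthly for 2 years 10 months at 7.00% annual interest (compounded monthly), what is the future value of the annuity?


Future value of an ordinary annuity: FV = PMT × ((1 + r)^n − 1) / r
Monthly rate r = 0.07/12 ≈ 0.00583333, n = 34
FV = $1,700.00 × ((1 + 0.07/12)^34 − 1) / (0.07/12)
FV = $1,700.00 × 37.485659
FV = $63,725.62

FV = PMT × ((1+r)^n - 1)/r = $63,725.62


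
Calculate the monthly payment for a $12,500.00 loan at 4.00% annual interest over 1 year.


Loan payment formula: PMT = PV × r / (1 − (1 + r)^(−n))
Monthly rate r = 0.04/12 ≈ 0.00333333, n = 12 months
Denominator: 1 − (1 + 0.04/12)^(−12) = 0.03914665
PMT = $12,500.00 × (0.04/12) / 0.03914665
PMT = $1,064.37 per month

PMT = PV × r / (1-(1+r)^(-n)) = $1,064.37/month


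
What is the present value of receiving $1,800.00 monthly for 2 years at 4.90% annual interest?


Present value of an ordinary annuity: PV = PMT × (1 − (1 + r)^(−n)) / r
Monthly rate r = 0.049/12 ≈ 0.00408333, n = 24
PV = $1,800.00 × (1 − (1 + 0.049/12)^(−24)) / (0.049/12)
PV = $1,800.00 × 22.817183
PV = $41,070.93

PV = PMT × (1-(1+r)^(-n))/r = $41,070.93


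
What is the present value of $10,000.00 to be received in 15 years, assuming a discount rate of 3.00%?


Present value formula: PV = FV / (1 + r)^t
PV = $10,000.00 / (1 + 0.03)^15
PV = $10,000.00 / 1.557967
PV = $6,418.62

PV = FV / (1 + r)^t = $6,418.62


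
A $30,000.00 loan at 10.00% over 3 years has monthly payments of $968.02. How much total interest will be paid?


Total paid over the life of the loan = PMT × n.
Total paid = $968.02 × 36 = $34,848.72
Total interest = total paid − principal = $34,848.72 − $30,000.00 = $4,848.72

Total interest = (PMT × n) - PV = $4,848.72


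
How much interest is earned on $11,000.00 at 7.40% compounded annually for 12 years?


Compound interest earned = final amount − principal.
A = P(1 + r/n)^(nt) = $11,000.00 × (1 + 0.074/1)^(1 × 12) = $25,908.61
Interest = A − P = $25,908.61 − $11,000.00 = $14,908.61

Interest = A - P = $14,908.61


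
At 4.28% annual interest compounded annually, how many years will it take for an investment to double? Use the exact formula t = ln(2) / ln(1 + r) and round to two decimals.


Doubling condition: (1 + r)^t = 2
Take ln of both sides: t × ln(1 + r) = ln(2)
t = ln(2) / ln(1 + r)
t = 0.693147 / 0.041909
t = 16.54

t = ln(2) / ln(1 + r) = 16.54 years


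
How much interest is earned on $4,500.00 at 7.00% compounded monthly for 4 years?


Compound interest earned = final amount − principal.
A = P(1 + r/n)^(nt) = $4,500.00 × (1 + 0.07/12)^(12 × 4) = $5,949.24
Interest = A − P = $5,949.24 − $4,500.00 = $1,449.24

Interest = A - P = $1,449.24


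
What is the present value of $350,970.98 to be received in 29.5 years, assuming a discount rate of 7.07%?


Present value formula: PV = FV / (1 + r)^t
PV = $350,970.98 / (1 + 0.0707)^29.5
PV = $350,970.98 / 7.5023994
PV = $46,781.16

PV = FV / (1 + r)^t = $46,781.16


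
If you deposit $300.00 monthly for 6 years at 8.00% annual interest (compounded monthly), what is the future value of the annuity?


Future value of an ordinary annuity: FV = PMT × ((1 + r)^n − 1) / r
Monthly rate r = 0.08/12 ≈ 0.00666667, n = 72
FV = $300.00 × ((1 + 0.08/12)^72 − 1) / (0.08/12)
FV = $300.00 × 92.025325
FV = $27,607.60

FV = PMT × ((1+r)^n - 1)/r = $27,607.60


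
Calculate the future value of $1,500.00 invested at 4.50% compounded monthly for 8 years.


Compound interest formula: A = P(1 + r/n)^(nt)
A = $1,500.00 × (1 + 0.045/12)^(12 × 8)
Growth factor: (1 + 0.045/12)^96 = 1.432365
A = $1,500.00 × 1.432365
A = $2,148.55

A = P(1 + r/n)^(nt) = $2,148.55


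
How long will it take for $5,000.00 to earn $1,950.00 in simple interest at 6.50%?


Rearrange the simple interest formula for t:
I = P × r × t  ⇒  t = I / (P × r)
t = $1,950.00 / ($5,000.00 × 0.065)
t = 6

t = I/(P×r) = 6 years


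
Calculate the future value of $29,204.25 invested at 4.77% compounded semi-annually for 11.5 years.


Compound interest formula: A = P(1 + r/n)^(nt)
A = $29,204.25 × (1 + 0.0477/2)^(2 × 11.5)
Growth factor: (1 + 0.0477/2)^23 = 1.7196327
A = $29,204.25 × 1.7196327
A = $50,220.58

A = P(1 + r/n)^(nt) = $50,220.58


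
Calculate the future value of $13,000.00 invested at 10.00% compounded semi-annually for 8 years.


Compound interest formula: A = P(1 + r/n)^(nt)
A = $13,000.00 × (1 + 0.1/2)^(2 × 8)
Growth factor: (1 + 0.1/2)^16 = 2.1828746
A = $13,000.00 × 2.1828746
A = $28,377.37

A = P(1 + r/n)^(nt) = $28,377.37


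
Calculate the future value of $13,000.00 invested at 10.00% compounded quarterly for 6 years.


Compound interest formula: A = P(1 + r/n)^(nt)
A = $13,000.00 × (1 + 0.1/4)^(4 × 6)
Growth factor: (1 + 0.1/4)^24 = 1.808726
A = $13,000.00 × 1.808726
A = $23,513.44

A = P(1 + r/n)^(nt) = $23,513.44


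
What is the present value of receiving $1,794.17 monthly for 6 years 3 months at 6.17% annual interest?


Present value of an ordinary annuity: PV = PMT × (1 − (1 + r)^(−n)) / r
Monthly rate r = 0.0617/12 ≈ 0.00514167, n = 75
PV = $1,794.17 × (1 − (1 + 0.0617/12)^(−75)) / (0.0617/12)
PV = $1,794.17 × 62.100938
PV = $111,419.64

PV = PMT × (1-(1+r)^(-n))/r = $111,419.64


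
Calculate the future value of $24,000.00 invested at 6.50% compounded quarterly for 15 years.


Compound interest formula: A = P(1 + r/n)^(nt)
A = $24,000.00 × (1 + 0.065/4)^(4 × 15)
Growth factor: (1 + 0.065/4)^60 = 2.630471
A = $24,000.00 × 2.630471
A = $63,131.30

A = P(1 + r/n)^(nt) = $63,131.30


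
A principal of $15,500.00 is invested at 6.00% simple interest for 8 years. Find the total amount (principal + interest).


Total amount formula: A = P(1 + rt) = P + P·r·t
Interest: I = P × r × t = $15,500.00 × 0.06 × 8 = $7,440.00
A = P + I = $15,500.00 + $7,440.00 = $22,940.00

A = P + I = P(1 + rt) = $22,940.00


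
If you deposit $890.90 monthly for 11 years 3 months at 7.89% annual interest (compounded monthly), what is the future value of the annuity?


Future value of an ordinary annuity: FV = PMT × ((1 + r)^n − 1) / r
Monthly rate r = 0.0789/12 = 0.006575, n = 135
FV = $890.90 × ((1 + 0.0789/12)^135 − 1) / (0.0789/12)
FV = $890.90 × 216.320187
FV = $192,719.65

FV = PMT × ((1+r)^n - 1)/r = $192,719.65


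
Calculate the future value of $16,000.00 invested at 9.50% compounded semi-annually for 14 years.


Compound interest formula: A = P(1 + r/n)^(nt)
A = $16,000.00 × (1 + 0.095/2)^(2 × 14)
Growth factor: (1 + 0.095/2)^28 = 3.667017
A = $16,000.00 × 3.667017
A = $58,672.27

A = P(1 + r/n)^(nt) = $58,672.27


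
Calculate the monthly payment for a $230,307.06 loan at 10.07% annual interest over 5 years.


Loan payment formula: PMT = PV × r / (1 − (1 + r)^(−n))
Monthly rate r = 0.1007/12 ≈ 0.00839167, n = 60 months
Denominator: 1 − (1 + 0.1007/12)^(−60) = 0.3943174
PMT = $230,307.06 × (0.1007/12) / 0.3943174
PMT = $4,901.28 per month

PMT = PV × r / (1-(1+r)^(-n)) = $4,901.28/month


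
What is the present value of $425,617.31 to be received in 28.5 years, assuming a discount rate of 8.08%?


Present value formula: PV = FV / (1 + r)^t
PV = $425,617.31 / (1 + 0.0808)^28.5
PV = $425,617.31 / 9.156765
PV = $46,481.19

PV = FV / (1 + r)^t = $46,481.19


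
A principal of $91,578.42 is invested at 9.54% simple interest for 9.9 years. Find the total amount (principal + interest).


Total amount formula: A = P(1 + rt) = P + P·r·t
Interest: I = P × r × t = $91,578.42 × 0.0954 × 9.9 = $86,492.15
A = P + I = $91,578.42 + $86,492.15 = $178,070.57

A = P + I = P(1 + rt) = $178,070.57


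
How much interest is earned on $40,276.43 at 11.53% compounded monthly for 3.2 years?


Compound interest earned = final amount − principal.
A = P(1 + r/n)^(nt) = $40,276.43 × (1 + 0.1153/12)^(12 × 3.2) = $58,146.47
Interest = A − P = $58,146.47 − $40,276.43 = $17,870.04

Interest = A - P = $17,870.04


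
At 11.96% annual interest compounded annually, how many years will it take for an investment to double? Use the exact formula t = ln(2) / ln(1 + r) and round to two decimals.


Doubling condition: (1 + r)^t = 2
Take ln of both sides: t × ln(1 + r) = ln(2)
t = ln(2) / ln(1 + r)
t = 0.693147 / 0.112971
t = 6.14

t = ln(2) / ln(1 + r) = 6.14 years


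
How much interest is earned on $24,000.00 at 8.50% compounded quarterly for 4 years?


Compound interest earned = final amount − principal.
A = P(1 + r/n)^(nt) = $24,000.00 × (1 + 0.085/4)^(4 × 4) = $33,598.85
Interest = A − P = $33,598.85 − $24,000.00 = $9,598.85

Interest = A - P = $9,598.85


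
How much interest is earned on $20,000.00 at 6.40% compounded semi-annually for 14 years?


Compound interest earned = final amount − principal.
A = P(1 + r/n)^(nt) = $20,000.00 × (1 + 0.064/2)^(2 × 14) = $48,312.72
Interest = A − P = $48,312.72 − $20,000.00 = $28,312.72

Interest = A - P = $28,312.72


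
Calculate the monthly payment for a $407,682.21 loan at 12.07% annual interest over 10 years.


Loan payment formula: PMT = PV × r / (1 − (1 + r)^(−n))
Monthly rate r = 0.1207/12 ≈ 0.01005833, n = 120 months
Denominator: 1 − (1 + 0.1207/12)^(−120) = 0.699098
PMT = $407,682.21 × (0.1207/12) / 0.699098
PMT = $5,865.56 per month

PMT = PV × r / (1-(1+r)^(-n)) = $5,865.56/month


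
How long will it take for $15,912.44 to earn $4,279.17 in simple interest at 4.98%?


Rearrange the simple interest formula for t:
I = P × r × t  ⇒  t = I / (P × r)
t = $4,279.17 / ($15,912.44 × 0.0498)
t = 5.4

t = I/(P×r) = 5.4 years


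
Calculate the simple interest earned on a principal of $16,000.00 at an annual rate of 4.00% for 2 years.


Simple interest formula: I = P × r × t
I = $16,000.00 × 0.04 × 2
I = $1,280.00

I = P × r × t = $1,280.00


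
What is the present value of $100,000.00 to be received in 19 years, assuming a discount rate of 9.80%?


Present value formula: PV = FV / (1 + r)^t
PV = $100,000.00 / (1 + 0.098)^19
PV = $100,000.00 / 5.908054
PV = $16,926.05

PV = FV / (1 + r)^t = $16,926.05


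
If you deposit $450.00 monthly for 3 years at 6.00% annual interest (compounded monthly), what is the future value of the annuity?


Future value of an ordinary annuity: FV = PMT × ((1 + r)^n − 1) / r
Monthly rate r = 0.06/12 = 0.005, n = 36
FV = $450.00 × ((1 + 0.06/12)^36 − 1) / (0.06/12)
FV = $450.00 × 39.336105
FV = $17,701.25

FV = PMT × ((1+r)^n - 1)/r = $17,701.25


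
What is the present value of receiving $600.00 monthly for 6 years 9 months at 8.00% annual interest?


Present value of an ordinary annuity: PV = PMT × (1 − (1 + r)^(−n)) / r
Monthly rate r = 0.08/12 ≈ 0.00666667, n = 81
PV = $600.00 × (1 − (1 + 0.08/12)^(−81)) / (0.08/12)
PV = $600.00 × 62.4309755
PV = $37,458.59

PV = PMT × (1-(1+r)^(-n))/r = $37,458.59


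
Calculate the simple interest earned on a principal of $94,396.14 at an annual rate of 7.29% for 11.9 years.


Simple interest formula: I = P × r × t
I = $94,396.14 × 0.0729 × 11.9
I = $81,889.60

I = P × r × t = $81,889.60


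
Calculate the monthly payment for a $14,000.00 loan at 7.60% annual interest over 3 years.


Loan payment formula: PMT = PV × r / (1 − (1 + r)^(−n))
Monthly rate r = 0.076/12 ≈ 0.00633333, n = 36 months
Denominator: 1 − (1 + 0.076/12)^(−36) = 0.203303
PMT = $14,000.00 × (0.076/12) / 0.203303
PMT = $436.13 per month

PMT = PV × r / (1-(1+r)^(-n)) = $436.13/month


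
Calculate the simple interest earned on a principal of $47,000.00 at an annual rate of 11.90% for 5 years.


Simple interest formula: I = P × r × t
I = $47,000.00 × 0.119 × 5
I = $27,965.00

I = P × r × t = $27,965.00


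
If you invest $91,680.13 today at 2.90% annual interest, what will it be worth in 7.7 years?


Future value formula: FV = PV × (1 + r)^t
FV = $91,680.13 × (1 + 0.029)^7.7
FV = $91,680.13 × 1.24623053
FV = $114,254.58

FV = PV × (1 + r)^t = $114,254.58


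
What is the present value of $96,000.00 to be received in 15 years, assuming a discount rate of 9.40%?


Present value formula: PV = FV / (1 + r)^t
PV = $96,000.00 / (1 + 0.094)^15
PV = $96,000.00 / 3.8482194
PV = $24,946.60

PV = FV / (1 + r)^t = $24,946.60


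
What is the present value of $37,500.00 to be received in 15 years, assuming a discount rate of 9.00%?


Present value formula: PV = FV / (1 + r)^t
PV = $37,500.00 / (1 + 0.09)^15
PV = $37,500.00 / 3.642482
PV = $10,295.18

PV = FV / (1 + r)^t = $10,295.18


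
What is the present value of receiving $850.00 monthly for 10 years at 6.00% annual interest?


Present value of an ordinary annuity: PV = PMT × (1 − (1 + r)^(−n)) / r
Monthly rate r = 0.06/12 = 0.005, n = 120
PV = $850.00 × (1 − (1 + 0.06/12)^(−120)) / (0.06/12)
PV = $850.00 × 90.073453
PV = $76,562.44

PV = PMT × (1-(1+r)^(-n))/r = $76,562.44


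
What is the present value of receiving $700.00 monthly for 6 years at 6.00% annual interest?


Present value of an ordinary annuity: PV = PMT × (1 − (1 + r)^(−n)) / r
Monthly rate r = 0.06/12 = 0.005, n = 72
PV = $700.00 × (1 − (1 + 0.06/12)^(−72)) / (0.06/12)
PV = $700.00 × 60.339514
PV = $42,237.66

PV = PMT × (1-(1+r)^(-n))/r = $42,237.66


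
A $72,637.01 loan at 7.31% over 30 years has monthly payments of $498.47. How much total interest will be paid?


Total paid over the life of the loan = PMT × n.
Total paid = $498.47 × 360 = $179,449.20
Total interest = total paid − principal = $179,449.20 − $72,637.01 = $106,812.19

Total interest = (PMT × n) - PV = $106,812.19


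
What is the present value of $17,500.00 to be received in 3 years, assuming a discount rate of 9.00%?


Present value formula: PV = FV / (1 + r)^t
PV = $17,500.00 / (1 + 0.09)^3
PV = $17,500.00 / 1.295029
PV = $13,513.21

PV = FV / (1 + r)^t = $13,513.21


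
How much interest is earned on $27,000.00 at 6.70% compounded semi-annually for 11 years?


Compound interest earned = final amount − principal.
A = P(1 + r/n)^(nt) = $27,000.00 × (1 + 0.067/2)^(2 × 11) = $55,743.51
Interest = A − P = $55,743.51 − $27,000.00 = $28,743.51

Interest = A - P = $28,743.51


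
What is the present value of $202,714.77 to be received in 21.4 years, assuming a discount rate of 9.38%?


Present value formula: PV = FV / (1 + r)^t
PV = $202,714.77 / (1 + 0.0938)^21.4
PV = $202,714.77 / 6.811950
PV = $29,758.70

PV = FV / (1 + r)^t = $29,758.70


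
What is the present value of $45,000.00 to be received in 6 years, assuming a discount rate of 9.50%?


Present value formula: PV = FV / (1 + r)^t
PV = $45,000.00 / (1 + 0.095)^6
PV = $45,000.00 / 1.723791
PV = $26,105.25

PV = FV / (1 + r)^t = $26,105.25


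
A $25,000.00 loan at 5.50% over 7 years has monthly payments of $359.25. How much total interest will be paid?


Total paid over the life of the loan = PMT × n.
Total paid = $359.25 × 84 = $30,177.00
Total interest = total paid − principal = $30,177.00 − $25,000.00 = $5,177.00

Total interest = (PMT × n) - PV = $5,177.00


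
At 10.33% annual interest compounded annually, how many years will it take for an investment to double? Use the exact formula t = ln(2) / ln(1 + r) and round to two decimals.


Doubling condition: (1 + r)^t = 2
Take ln of both sides: t × ln(1 + r) = ln(2)
t = ln(2) / ln(1 + r)
t = 0.693147 / 0.098306
t = 7.05

t = ln(2) / ln(1 + r) = 7.05 years


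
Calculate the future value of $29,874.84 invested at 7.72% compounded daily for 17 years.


Compound interest formula: A = P(1 + r/n)^(nt)
A = $29,874.84 × (1 + 0.0772/365)^(365 × 17)
Growth factor: (1 + 0.0772/365)^6205 = 3.7145637
A = $29,874.84 × 3.7145637
A = $110,972.00

A = P(1 + r/n)^(nt) = $110,972.00


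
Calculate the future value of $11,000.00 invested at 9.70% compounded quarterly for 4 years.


Compound interest formula: A = P(1 + r/n)^(nt)
A = $11,000.00 × (1 + 0.097/4)^(4 × 4)
Growth factor: (1 + 0.097/4)^16 = 1.467221
A = $11,000.00 × 1.467221
A = $16,139.43

A = P(1 + r/n)^(nt) = $16,139.43


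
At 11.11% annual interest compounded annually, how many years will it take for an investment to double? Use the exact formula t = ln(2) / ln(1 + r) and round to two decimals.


Doubling condition: (1 + r)^t = 2
Take ln of both sides: t × ln(1 + r) = ln(2)
t = ln(2) / ln(1 + r)
t = 0.693147 / 0.105351
t = 6.58

t = ln(2) / ln(1 + r) = 6.58 years


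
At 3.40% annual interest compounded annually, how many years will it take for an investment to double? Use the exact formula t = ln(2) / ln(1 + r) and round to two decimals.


Doubling condition: (1 + r)^t = 2
Take ln of both sides: t × ln(1 + r) = ln(2)
t = ln(2) / ln(1 + r)
t = 0.693147 / 0.033435
t = 20.73

t = ln(2) / ln(1 + r) = 20.73 years


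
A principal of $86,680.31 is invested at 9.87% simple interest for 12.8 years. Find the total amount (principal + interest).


Total amount formula: A = P(1 + rt) = P + P·r·t
Interest: I = P × r × t = $86,680.31 × 0.0987 × 12.8 = $109,508.44
A = P + I = $86,680.31 + $109,508.44 = $196,188.75

A = P + I = P(1 + rt) = $196,188.75


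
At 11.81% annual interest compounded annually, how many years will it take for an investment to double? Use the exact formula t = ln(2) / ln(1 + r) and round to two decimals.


Doubling condition: (1 + r)^t = 2
Take ln of both sides: t × ln(1 + r) = ln(2)
t = ln(2) / ln(1 + r)
t = 0.693147 / 0.111631
t = 6.21

t = ln(2) / ln(1 + r) = 6.21 years


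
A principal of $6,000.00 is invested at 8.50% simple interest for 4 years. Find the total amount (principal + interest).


Total amount formula: A = P(1 + rt) = P + P·r·t
Interest: I = P × r × t = $6,000.00 × 0.085 × 4 = $2,040.00
A = P + I = $6,000.00 + $2,040.00 = $8,040.00

A = P + I = P(1 + rt) = $8,040.00


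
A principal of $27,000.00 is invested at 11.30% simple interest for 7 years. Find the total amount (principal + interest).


Total amount formula: A = P(1 + rt) = P + P·r·t
Interest: I = P × r × t = $27,000.00 × 0.113 × 7 = $21,357.00
A = P + I = $27,000.00 + $21,357.00 = $48,357.00

A = P + I = P(1 + rt) = $48,357.00


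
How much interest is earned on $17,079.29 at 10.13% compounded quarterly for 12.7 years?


Compound interest earned = final amount − principal.
A = P(1 + r/n)^(nt) = $17,079.29 × (1 + 0.1013/4)^(4 × 12.7) = $60,846.61
Interest = A − P = $60,846.61 − $17,079.29 = $43,767.32

Interest = A - P = $43,767.32


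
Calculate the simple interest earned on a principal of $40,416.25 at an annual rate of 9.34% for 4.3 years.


Simple interest formula: I = P × r × t
I = $40,416.25 × 0.0934 × 4.3
I = $16,231.97

I = P × r × t = $16,231.97


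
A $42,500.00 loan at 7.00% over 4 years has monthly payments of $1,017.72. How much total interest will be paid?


Total paid over the life of the loan = PMT × n.
Total paid = $1,017.72 × 48 = $48,850.56
Total interest = total paid − principal = $48,850.56 − $42,500.00 = $6,350.56

Total interest = (PMT × n) - PV = $6,350.56


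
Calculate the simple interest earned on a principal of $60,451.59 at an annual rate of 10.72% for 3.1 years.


Simple interest formula: I = P × r × t
I = $60,451.59 × 0.1072 × 3.1
I = $20,089.27

I = P × r × t = $20,089.27


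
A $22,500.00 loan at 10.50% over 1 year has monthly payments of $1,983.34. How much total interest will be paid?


Total paid over the life of the loan = PMT × n.
Total paid = $1,983.34 × 12 = $23,800.08
Total interest = total paid − principal = $23,800.08 − $22,500.00 = $1,300.08

Total interest = (PMT × n) - PV = $1,300.08


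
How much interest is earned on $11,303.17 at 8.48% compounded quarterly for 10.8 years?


Compound interest earned = final amount − principal.
A = P(1 + r/n)^(nt) = $11,303.17 × (1 + 0.0848/4)^(4 × 10.8) = $27,976.09
Interest = A − P = $27,976.09 − $11,303.17 = $16,672.92

Interest = A - P = $16,672.92


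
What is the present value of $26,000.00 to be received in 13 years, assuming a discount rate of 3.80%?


Present value formula: PV = FV / (1 + r)^t
PV = $26,000.00 / (1 + 0.038)^13
PV = $26,000.00 / 1.6239236
PV = $16,010.61

PV = FV / (1 + r)^t = $16,010.61


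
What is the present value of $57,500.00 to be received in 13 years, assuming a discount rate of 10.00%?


Present value formula: PV = FV / (1 + r)^t
PV = $57,500.00 / (1 + 0.1)^13
PV = $57,500.00 / 3.452271
PV = $16,655.70

PV = FV / (1 + r)^t = $16,655.70


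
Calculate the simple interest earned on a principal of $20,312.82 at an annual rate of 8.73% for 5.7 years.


Simple interest formula: I = P × r × t
I = $20,312.82 × 0.0873 × 5.7
I = $10,107.86

I = P × r × t = $10,107.86


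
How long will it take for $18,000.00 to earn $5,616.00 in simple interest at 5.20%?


Rearrange the simple interest formula for t:
I = P × r × t  ⇒  t = I / (P × r)
t = $5,616.00 / ($18,000.00 × 0.052)
t = 6

t = I/(P×r) = 6 years


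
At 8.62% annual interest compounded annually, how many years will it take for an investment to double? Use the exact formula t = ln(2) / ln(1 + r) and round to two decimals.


Doubling condition: (1 + r)^t = 2
Take ln of both sides: t × ln(1 + r) = ln(2)
t = ln(2) / ln(1 + r)
t = 0.693147 / 0.082685
t = 8.38

t = ln(2) / ln(1 + r) = 8.38 years


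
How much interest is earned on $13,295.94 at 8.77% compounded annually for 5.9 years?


Compound interest earned = final amount − principal.
A = P(1 + r/n)^(nt) = $13,295.94 × (1 + 0.0877/1)^(1 × 5.9) = $21,833.48
Interest = A − P = $21,833.48 − $13,295.94 = $8,537.54

Interest = A - P = $8,537.54


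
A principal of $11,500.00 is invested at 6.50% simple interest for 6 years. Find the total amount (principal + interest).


Total amount formula: A = P(1 + rt) = P + P·r·t
Interest: I = P × r × t = $11,500.00 × 0.065 × 6 = $4,485.00
A = P + I = $11,500.00 + $4,485.00 = $15,985.00

A = P + I = P(1 + rt) = $15,985.00


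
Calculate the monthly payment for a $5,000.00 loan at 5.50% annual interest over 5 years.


Loan payment formula: PMT = PV × r / (1 − (1 + r)^(−n))
Monthly rate r = 0.055/12 ≈ 0.00458333, n = 60 months
Denominator: 1 − (1 + 0.055/12)^(−60) = 0.239950
PMT = $5,000.00 × (0.055/12) / 0.239950
PMT = $95.51 per month

PMT = PV × r / (1-(1+r)^(-n)) = $95.51/month


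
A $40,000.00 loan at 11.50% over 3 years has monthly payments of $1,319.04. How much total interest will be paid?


Total paid over the life of the loan = PMT × n.
Total paid = $1,319.04 × 36 = $47,485.44
Total interest = total paid − principal = $47,485.44 − $40,000.00 = $7,485.44

Total interest = (PMT × n) - PV = $7,485.44


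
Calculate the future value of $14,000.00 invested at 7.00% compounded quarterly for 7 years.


Compound interest formula: A = P(1 + r/n)^(nt)
A = $14,000.00 × (1 + 0.07/4)^(4 × 7)
Growth factor: (1 + 0.07/4)^28 = 1.625413
A = $14,000.00 × 1.625413
A = $22,755.78

A = P(1 + r/n)^(nt) = $22,755.78


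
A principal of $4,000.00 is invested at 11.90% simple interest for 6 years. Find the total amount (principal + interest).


Total amount formula: A = P(1 + rt) = P + P·r·t
Interest: I = P × r × t = $4,000.00 × 0.119 × 6 = $2,856.00
A = P + I = $4,000.00 + $2,856.00 = $6,856.00

A = P + I = P(1 + rt) = $6,856.00


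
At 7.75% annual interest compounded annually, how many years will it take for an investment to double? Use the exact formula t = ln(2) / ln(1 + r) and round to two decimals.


Doubling condition: (1 + r)^t = 2
Take ln of both sides: t × ln(1 + r) = ln(2)
t = ln(2) / ln(1 + r)
t = 0.693147 / 0.074644
t = 9.29

t = ln(2) / ln(1 + r) = 9.29 years


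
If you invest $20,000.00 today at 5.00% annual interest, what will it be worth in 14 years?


Future value formula: FV = PV × (1 + r)^t
FV = $20,000.00 × (1 + 0.05)^14
FV = $20,000.00 × 1.9799316
FV = $39,598.63

FV = PV × (1 + r)^t = $39,598.63


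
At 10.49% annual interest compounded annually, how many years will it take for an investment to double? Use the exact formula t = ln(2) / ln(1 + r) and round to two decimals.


Doubling condition: (1 + r)^t = 2
Take ln of both sides: t × ln(1 + r) = ln(2)
t = ln(2) / ln(1 + r)
t = 0.693147 / 0.099755
t = 6.95

t = ln(2) / ln(1 + r) = 6.95 years


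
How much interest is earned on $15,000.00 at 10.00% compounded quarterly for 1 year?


Compound interest earned = final amount − principal.
A = P(1 + r/n)^(nt) = $15,000.00 × (1 + 0.1/4)^(4 × 1) = $16,557.19
Interest = A − P = $16,557.19 − $15,000.00 = $1,557.19

Interest = A - P = $1,557.19


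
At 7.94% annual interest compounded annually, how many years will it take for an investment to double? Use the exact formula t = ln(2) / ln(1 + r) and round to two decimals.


Doubling condition: (1 + r)^t = 2
Take ln of both sides: t × ln(1 + r) = ln(2)
t = ln(2) / ln(1 + r)
t = 0.693147 / 0.076405
t = 9.07

t = ln(2) / ln(1 + r) = 9.07 years


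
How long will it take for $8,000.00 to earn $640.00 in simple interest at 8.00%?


Rearrange the simple interest formula for t:
I = P × r × t  ⇒  t = I / (P × r)
t = $640.00 / ($8,000.00 × 0.08)
t = 1

t = I/(P×r) = 1 year


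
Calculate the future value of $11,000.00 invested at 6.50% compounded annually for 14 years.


Compound interest formula: A = P(1 + r/n)^(nt)
A = $11,000.00 × (1 + 0.065/1)^(1 × 14)
Growth factor: (1 + 0.065/1)^14 = 2.4148742
A = $11,000.00 × 2.4148742
A = $26,563.62

A = P(1 + r/n)^(nt) = $26,563.62


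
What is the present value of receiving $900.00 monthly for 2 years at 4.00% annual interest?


Present value of an ordinary annuity: PV = PMT × (1 − (1 + r)^(−n)) / r
Monthly rate r = 0.04/12 ≈ 0.00333333, n = 24
PV = $900.00 × (1 − (1 + 0.04/12)^(−24)) / (0.04/12)
PV = $900.00 × 23.028251
PV = $20,725.43

PV = PMT × (1-(1+r)^(-n))/r = $20,725.43


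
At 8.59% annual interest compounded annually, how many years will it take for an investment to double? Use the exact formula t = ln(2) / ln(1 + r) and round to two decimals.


Doubling condition: (1 + r)^t = 2
Take ln of both sides: t × ln(1 + r) = ln(2)
t = ln(2) / ln(1 + r)
t = 0.693147 / 0.082409
t = 8.41

t = ln(2) / ln(1 + r) = 8.41 years


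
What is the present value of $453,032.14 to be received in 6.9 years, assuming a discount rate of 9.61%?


Present value formula: PV = FV / (1 + r)^t
PV = $453,032.14 / (1 + 0.0961)^6.9
PV = $453,032.14 / 1.8835026
PV = $240,526.42

PV = FV / (1 + r)^t = $240,526.42


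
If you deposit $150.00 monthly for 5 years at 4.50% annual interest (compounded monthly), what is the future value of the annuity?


Future value of an ordinary annuity: FV = PMT × ((1 + r)^n − 1) / r
Monthly rate r = 0.045/12 = 0.00375, n = 60
FV = $150.00 × ((1 + 0.045/12)^60 − 1) / (0.045/12)
FV = $150.00 × 67.145552
FV = $10,071.83

FV = PMT × ((1+r)^n - 1)/r = $10,071.83


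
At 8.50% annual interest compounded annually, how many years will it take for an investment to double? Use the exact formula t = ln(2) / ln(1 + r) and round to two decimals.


Doubling condition: (1 + r)^t = 2
Take ln of both sides: t × ln(1 + r) = ln(2)
t = ln(2) / ln(1 + r)
t = 0.693147 / 0.081580
t = 8.50

t = ln(2) / ln(1 + r) = 8.50 years


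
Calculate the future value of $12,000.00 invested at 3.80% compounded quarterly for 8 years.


Compound interest formula: A = P(1 + r/n)^(nt)
A = $12,000.00 × (1 + 0.038/4)^(4 × 8)
Growth factor: (1 + 0.038/4)^32 = 1.353326
A = $12,000.00 × 1.353326
A = $16,239.91

A = P(1 + r/n)^(nt) = $16,239.91


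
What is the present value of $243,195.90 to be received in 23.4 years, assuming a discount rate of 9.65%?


Present value formula: PV = FV / (1 + r)^t
PV = $243,195.90 / (1 + 0.0965)^23.4
PV = $243,195.90 / 8.633802
PV = $28,167.88

PV = FV / (1 + r)^t = $28,167.88
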